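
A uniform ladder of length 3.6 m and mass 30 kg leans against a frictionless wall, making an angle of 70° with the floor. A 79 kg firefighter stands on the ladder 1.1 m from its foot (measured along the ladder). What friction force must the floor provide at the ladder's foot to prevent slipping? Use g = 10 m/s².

About the foot of the ladder:
Ladder weight 30×10 = 300 N acts at 1.8 m along the ladder; its horizontal arm is 1.8·cos70° = 0.6156 m → τ = 184.7 N·m clockwise.
Firefighter: 79×10 = 790 N at 1.1 m → arm 0.3762 m → τ = 297.2 N·m clockwise.
Wall normal N acts horizontally at the top; its moment arm is the height L sinθ = 3.6·sin70° = 3.383 m, counterclockwise.
Setting net torque to zero: N × 3.383 = 481.9 → N = 142 N.
ΣFx = 0: friction at the foot balances the wall's push, so f = N_wall = 142 N.

f ≈ 142 N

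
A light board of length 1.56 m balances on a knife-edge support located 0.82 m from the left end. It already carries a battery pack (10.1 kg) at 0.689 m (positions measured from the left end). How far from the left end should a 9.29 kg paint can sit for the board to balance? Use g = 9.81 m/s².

About the knife-edge support (at 0.82 m from the left end):
Battery pack: 10.1 × 9.81 = 99.08 N down at 0.689 m → arm 0.131 m, τ = 99.08 × 0.131 = 12.98 N·m counterclockwise.
Net moment of existing loads = 12.98 N·m counterclockwise.
The paint can weighs 9.29 × 9.81 = 91.13 N and must supply an equal clockwise moment, so its lever arm about the knife-edge support is 12.98 / 91.13 = 0.142 m.
That puts it at 0.82 + 0.142 = 0.962 m from the left end.

x ≈ 0.962 m from the left end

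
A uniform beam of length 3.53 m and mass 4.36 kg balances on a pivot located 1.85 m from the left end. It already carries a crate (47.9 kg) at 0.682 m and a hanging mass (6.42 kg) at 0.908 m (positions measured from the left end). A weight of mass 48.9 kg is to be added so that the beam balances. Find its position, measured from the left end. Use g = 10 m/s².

Taking torques about the pivot (at 1.85 m from the left end):
Beam weight: 4.36 × 10 = 43.6 N down at 1.765 m → arm 0.085 m, τ = 43.6 × 0.085 = 3.706 N·m counterclockwise.
Crate: 47.9 × 10 = 479 N down at 0.682 m → arm 1.168 m, τ = 479 × 1.168 = 559.5 N·m counterclockwise.
Hanging mass: 6.42 × 10 = 64.2 N down at 0.908 m → arm 0.942 m, τ = 64.2 × 0.942 = 60.48 N·m counterclockwise.
Net moment of existing loads = 623.7 N·m counterclockwise.
The weight weighs 48.9 × 10 = 489 N and must supply an equal clockwise moment, so its lever arm about the pivot is 623.7 / 489 = 1.28 m.
That puts it at 1.85 + 1.28 = 3.13 m from the left end.

x ≈ 3.13 m from the left end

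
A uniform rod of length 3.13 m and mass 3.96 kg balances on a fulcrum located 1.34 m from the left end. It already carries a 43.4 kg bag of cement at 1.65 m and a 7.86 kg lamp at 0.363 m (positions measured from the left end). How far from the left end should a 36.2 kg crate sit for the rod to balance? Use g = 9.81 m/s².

Choose the fulcrum (at 1.34 m from the left end) as the axis so the support reaction has zero arm there.
Beam weight: 3.96 × 9.81 = 38.85 N down at 1.565 m → arm 0.225 m, τ = 38.85 × 0.225 = 8.741 N·m clockwise.
Bag of cement: 43.4 × 9.81 = 425.8 N down at 1.65 m → arm 0.31 m, τ = 425.8 × 0.31 = 132 N·m clockwise.
Lamp: 7.86 × 9.81 = 77.11 N down at 0.363 m → arm 0.977 m, τ = 77.11 × 0.977 = 75.34 N·m counterclockwise.
Net moment of existing loads = 65.4 N·m clockwise.
The crate weighs 36.2 × 9.81 = 355.1 N and must supply an equal counterclockwise moment, so its lever arm about the fulcrum is 65.4 / 355.1 = 0.184 m.
That puts it at 1.34 − 0.184 = 1.16 m from the left end.

x ≈ 1.16 m from the left end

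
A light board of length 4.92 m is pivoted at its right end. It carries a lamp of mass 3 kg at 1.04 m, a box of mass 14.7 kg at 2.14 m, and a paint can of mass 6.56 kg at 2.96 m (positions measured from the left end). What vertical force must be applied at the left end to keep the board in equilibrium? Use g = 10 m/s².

About the right end:
Lamp: 3 × 10 = 30 N down at 1.04 m → arm 3.88 m, τ = 30 × 3.88 = 116.4 N·m counterclockwise.
Box: 14.7 × 10 = 147 N down at 2.14 m → arm 2.78 m, τ = 147 × 2.78 = 408.7 N·m counterclockwise.
Paint can: 6.56 × 10 = 65.6 N down at 2.96 m → arm 1.96 m, τ = 65.6 × 1.96 = 128.6 N·m counterclockwise.
Net moment of the loads = 653.7 N·m counterclockwise.
The upward force F acts at the left end, arm 4.92 m, giving F × 4.92 clockwise.
Στ = 0 ⇒ F × 4.92 = 653.7 ⇒ F = 653.7 / 4.92 = 133 N.

F ≈ 133 N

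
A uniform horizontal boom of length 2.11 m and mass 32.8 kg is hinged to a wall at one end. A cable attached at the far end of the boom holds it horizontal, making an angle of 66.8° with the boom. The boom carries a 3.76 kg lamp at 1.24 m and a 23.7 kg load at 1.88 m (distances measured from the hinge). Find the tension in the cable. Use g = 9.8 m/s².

Sum moments about the hinge (the unknown hinge reaction has zero arm there).
Beam weight: 32.8 × 9.8 = 321.4 N down at 1.055 m → arm 1.055 m, τ = 321.4 × 1.055 = 339.1 N·m clockwise.
Lamp: 3.76 × 9.8 = 36.85 N down at 1.24 m → arm 1.24 m, τ = 36.85 × 1.24 = 45.69 N·m clockwise.
Load: 23.7 × 9.8 = 232.3 N down at 1.88 m → arm 1.88 m, τ = 232.3 × 1.88 = 436.7 N·m clockwise.
Total clockwise load moment = 821.5 N·m.
The cable tension T acts at 2.11 m; only its component perpendicular to the boom, T sinθ, produces torque. sin 66.8° = 0.9191.
Balancing moments: T × 2.11 × 0.9191 = 821.5, giving T = 821.5 / 1.939 = 424 N.

T ≈ 424 N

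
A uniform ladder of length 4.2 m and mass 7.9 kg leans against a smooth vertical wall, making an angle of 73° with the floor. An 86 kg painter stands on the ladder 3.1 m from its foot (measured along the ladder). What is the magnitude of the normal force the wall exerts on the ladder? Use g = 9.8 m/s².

Take moments about the foot of the ladder.
Ladder weight 7.9×9.8 = 77.42 N acts at 2.1 m along the ladder; its horizontal arm is 2.1·cos73° = 0.614 m → τ = 47.54 N·m clockwise.
Painter: 86×9.8 = 842.8 N at 3.1 m → arm 0.9064 m → τ = 763.9 N·m clockwise.
Wall normal N acts horizontally at the top; its moment arm is the height L sinθ = 4.2·sin73° = 4.016 m, counterclockwise.
Στ = 0 ⇒ N × 4.016 = 811.4 ⇒ N = 202 N.

N_wall ≈ 202 N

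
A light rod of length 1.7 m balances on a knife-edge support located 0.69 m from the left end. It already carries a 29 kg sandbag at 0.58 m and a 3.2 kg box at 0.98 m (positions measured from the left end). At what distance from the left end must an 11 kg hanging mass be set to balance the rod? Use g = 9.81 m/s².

Choose the knife-edge support (at 0.69 m from the left end) as the axis so the support reaction has zero arm there.
Sandbag: 29 × 9.81 = 284.5 N down at 0.58 m → arm 0.11 m, τ = 284.5 × 0.11 = 31.3 N·m counterclockwise.
Box: 3.2 × 9.81 = 31.39 N down at 0.98 m → arm 0.29 m, τ = 31.39 × 0.29 = 9.103 N·m clockwise.
Net moment of existing loads = 22.2 N·m counterclockwise.
The hanging mass weighs 11 × 9.81 = 107.9 N and must supply an equal clockwise moment, so its lever arm about the knife-edge support is 22.2 / 107.9 = 0.206 m.
That puts it at 0.69 + 0.206 = 0.896 m from the left end.

x ≈ 0.896 m from the left end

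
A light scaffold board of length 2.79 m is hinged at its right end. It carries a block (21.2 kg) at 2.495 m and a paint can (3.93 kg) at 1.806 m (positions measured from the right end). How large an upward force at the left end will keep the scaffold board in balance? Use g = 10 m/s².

F ≈ 215 N

Sum moments about the right end (the unknown pivot reaction has zero arm there).
Block: 21.2 × 10 = 212 N down at 2.495 m → arm 2.495 m, τ = 212 × 2.495 = 528.9 N·m counterclockwise.
Paint can: 3.93 × 10 = 39.3 N down at 1.806 m → arm 1.806 m, τ = 39.3 × 1.806 = 70.98 N·m counterclockwise.
Net moment of the loads = 599.9 N·m counterclockwise.
The upward force F acts at the left end, arm 2.79 m, giving F × 2.79 clockwise.
Setting net torque to zero: F × 2.79 = 599.9 → F = 599.9 / 2.79 = 215 N.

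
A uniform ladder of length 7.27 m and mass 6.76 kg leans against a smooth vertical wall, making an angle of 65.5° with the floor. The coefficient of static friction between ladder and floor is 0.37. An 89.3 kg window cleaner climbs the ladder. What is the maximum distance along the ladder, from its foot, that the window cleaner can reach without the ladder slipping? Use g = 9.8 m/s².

Taking torques about the foot of the ladder:
Ladder weight 6.76×9.8 = 66.25 N acts at 3.635 m along the ladder; its horizontal arm is 3.635·cos65.5° = 1.507 m → τ = 99.84 N·m clockwise.
Window cleaner weight 89.3×9.8 = 875.1 N at distance d → arm d·cos65.5° → τ = 875.1·d·0.4147 clockwise.
Wall normal N at the top has arm L sinθ = 6.615 m counterclockwise, so Στ = 0 gives N·6.615 = 99.84 + 362.9·d.
ΣFy = 0 ⇒ N_floor = 941.4 N, so the maximum friction is μ_s·N_floor = 0.37×941.4 = 348.3 N. ΣFx = 0 ⇒ N_wall = f, so at the slipping point N = 348.3 N.
Substituting: 348.3×6.615 = 99.84 + 362.9·d ⇒ d = (2304 − 99.84) / 362.9 = 6.07 m.

d ≈ 6.07 m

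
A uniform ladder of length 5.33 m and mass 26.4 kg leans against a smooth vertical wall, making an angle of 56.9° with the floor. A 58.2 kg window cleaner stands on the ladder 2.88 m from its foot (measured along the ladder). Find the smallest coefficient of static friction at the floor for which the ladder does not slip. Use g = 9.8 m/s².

μ_min ≈ 0.344

Take moments about the foot of the ladder.
Ladder weight 26.4×9.8 = 258.7 N acts at 2.665 m along the ladder; its horizontal arm is 2.665·cos56.9° = 1.455 m → τ = 376.4 N·m clockwise.
Window cleaner: 58.2×9.8 = 570.4 N at 2.88 m → arm 1.573 m → τ = 897.2 N·m clockwise.
Wall normal N acts horizontally at the top; its moment arm is the height L sinθ = 5.33·sin56.9° = 4.465 m, counterclockwise.
Balancing moments: N × 4.465 = 1274, giving N = 285.3 N.
ΣFx = 0 ⇒ f = N_wall = 285.3 N. ΣFy = 0 ⇒ N_floor = 829.1 N.
μ_min = f / N_floor = 285.3 / 829.1 = 0.344.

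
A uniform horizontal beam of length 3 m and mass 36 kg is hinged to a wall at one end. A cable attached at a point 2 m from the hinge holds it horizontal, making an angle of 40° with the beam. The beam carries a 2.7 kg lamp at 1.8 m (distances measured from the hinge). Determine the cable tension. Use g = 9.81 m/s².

T ≈ 449 N

Sum moments about the hinge (the unknown hinge reaction has zero arm there).
Beam weight: 36 × 9.81 = 353.2 N down at 1.5 m → arm 1.5 m, τ = 353.2 × 1.5 = 529.8 N·m clockwise.
Lamp: 2.7 × 9.81 = 26.49 N down at 1.8 m → arm 1.8 m, τ = 26.49 × 1.8 = 47.68 N·m clockwise.
Total clockwise load moment = 577.5 N·m.
The cable tension T acts at 2 m; only its component perpendicular to the beam, T sinθ, produces torque. sin 40° = 0.6428.
Balancing moments: T × 2 × 0.6428 = 577.5, giving T = 577.5 / 1.286 = 449 N.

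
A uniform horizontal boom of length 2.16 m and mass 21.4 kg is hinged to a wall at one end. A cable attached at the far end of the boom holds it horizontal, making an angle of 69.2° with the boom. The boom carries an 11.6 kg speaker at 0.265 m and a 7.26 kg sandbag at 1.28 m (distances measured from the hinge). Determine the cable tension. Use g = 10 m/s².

Take moments about the hinge.
Beam weight: 21.4 × 10 = 214 N down at 1.08 m → arm 1.08 m, τ = 214 × 1.08 = 231.1 N·m clockwise.
Speaker: 11.6 × 10 = 116 N down at 0.265 m → arm 0.265 m, τ = 116 × 0.265 = 30.74 N·m clockwise.
Sandbag: 7.26 × 10 = 72.6 N down at 1.28 m → arm 1.28 m, τ = 72.6 × 1.28 = 92.93 N·m clockwise.
Total clockwise load moment = 354.8 N·m.
The cable tension T acts at 2.16 m; only its component perpendicular to the boom, T sinθ, produces torque. sin 69.2° = 0.9348.
Στ = 0 ⇒ T × 2.16 × 0.9348 = 354.8 ⇒ T = 354.8 / 2.019 = 176 N.

T ≈ 176 N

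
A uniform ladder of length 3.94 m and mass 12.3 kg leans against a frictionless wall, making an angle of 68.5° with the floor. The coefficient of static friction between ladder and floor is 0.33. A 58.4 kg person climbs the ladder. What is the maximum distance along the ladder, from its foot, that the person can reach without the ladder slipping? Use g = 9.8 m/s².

Taking torques about the foot of the ladder:
Ladder weight 12.3×9.8 = 120.5 N acts at 1.97 m along the ladder; its horizontal arm is 1.97·cos68.5° = 0.722 m → τ = 87 N·m clockwise.
Person weight 58.4×9.8 = 572.3 N at distance d → arm d·cos68.5° → τ = 572.3·d·0.3665 clockwise.
Wall normal N at the top has arm L sinθ = 3.666 m counterclockwise, so Στ = 0 gives N·3.666 = 87 + 209.7·d.
ΣFy = 0 ⇒ N_floor = 692.8 N, so the maximum friction is μ_s·N_floor = 0.33×692.8 = 228.6 N. ΣFx = 0 ⇒ N_wall = f, so at the slipping point N = 228.6 N.
Substituting: 228.6×3.666 = 87 + 209.7·d ⇒ d = (838 − 87) / 209.7 = 3.58 m.

d ≈ 3.58 m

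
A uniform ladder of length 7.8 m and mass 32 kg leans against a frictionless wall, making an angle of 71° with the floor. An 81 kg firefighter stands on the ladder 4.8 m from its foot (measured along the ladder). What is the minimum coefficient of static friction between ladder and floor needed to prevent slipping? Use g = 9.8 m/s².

Choose the foot of the ladder as the axis so the floor normal and friction both act there and drop out.
Ladder weight 32×9.8 = 313.6 N acts at 3.9 m along the ladder; its horizontal arm is 3.9·cos71° = 1.27 m → τ = 398.3 N·m clockwise.
Firefighter: 81×9.8 = 793.8 N at 4.8 m → arm 1.563 m → τ = 1241 N·m clockwise.
Wall normal N acts horizontally at the top; its moment arm is the height L sinθ = 7.8·sin71° = 7.375 m, counterclockwise.
Balancing moments: N × 7.375 = 1639, giving N = 222.2 N.
ΣFx = 0 ⇒ f = N_wall = 222.2 N. ΣFy = 0 ⇒ N_floor = 1107 N.
μ_min = f / N_floor = 222.2 / 1107 = 0.201.

μ_min ≈ 0.201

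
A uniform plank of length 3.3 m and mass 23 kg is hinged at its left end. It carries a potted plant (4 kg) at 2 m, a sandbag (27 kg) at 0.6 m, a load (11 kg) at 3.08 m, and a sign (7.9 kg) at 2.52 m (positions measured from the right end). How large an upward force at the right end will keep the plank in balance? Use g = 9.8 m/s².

Choose the left end as the axis so the unknown pivot reaction has zero arm there.
Beam weight: 23 × 9.8 = 225.4 N down at 1.65 m → arm 1.65 m, τ = 225.4 × 1.65 = 371.9 N·m clockwise.
Potted plant: 4 × 9.8 = 39.2 N down at 2 m → arm 1.3 m, τ = 39.2 × 1.3 = 50.96 N·m clockwise.
Sandbag: 27 × 9.8 = 264.6 N down at 0.6 m → arm 2.7 m, τ = 264.6 × 2.7 = 714.4 N·m clockwise.
Load: 11 × 9.8 = 107.8 N down at 3.08 m → arm 0.22 m, τ = 107.8 × 0.22 = 23.72 N·m clockwise.
Sign: 7.9 × 9.8 = 77.42 N down at 2.52 m → arm 0.78 m, τ = 77.42 × 0.78 = 60.39 N·m clockwise.
Net moment of the loads = 1221 N·m clockwise.
The upward force F acts at the right end, arm 3.3 m, giving F × 3.3 counterclockwise.
Setting net torque to zero: F × 3.3 = 1221 → F = 1221 / 3.3 = 370 N.

F ≈ 370 N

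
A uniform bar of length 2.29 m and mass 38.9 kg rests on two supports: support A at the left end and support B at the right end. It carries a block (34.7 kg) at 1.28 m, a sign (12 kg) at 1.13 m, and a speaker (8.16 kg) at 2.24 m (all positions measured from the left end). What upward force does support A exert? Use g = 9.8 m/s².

Choose support B as the axis so its reaction then has zero moment arm.
Beam weight: 38.9 × 9.8 = 381.2 N down at 1.145 m → arm 1.145 m, τ = 381.2 × 1.145 = 436.5 N·m counterclockwise.
Block: 34.7 × 9.8 = 340.1 N down at 1.28 m → arm 1.01 m, τ = 340.1 × 1.01 = 343.5 N·m counterclockwise.
Sign: 12 × 9.8 = 117.6 N down at 1.13 m → arm 1.16 m, τ = 117.6 × 1.16 = 136.4 N·m counterclockwise.
Speaker: 8.16 × 9.8 = 79.97 N down at 2.24 m → arm 0.05 m, τ = 79.97 × 0.05 = 3.998 N·m counterclockwise.
Net load moment about support B = 920.4 N·m counterclockwise.
Reaction R at support A is upward at 0 m, arm 2.29 m → moment R × 2.29 clockwise.
Balancing moments: R × 2.29 = 920.4, giving R = 402 N.

R_A ≈ 402 N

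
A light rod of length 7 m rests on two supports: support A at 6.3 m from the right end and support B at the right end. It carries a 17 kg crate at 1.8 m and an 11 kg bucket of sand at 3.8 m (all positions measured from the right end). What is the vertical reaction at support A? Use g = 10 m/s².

Take moments about support B.
Crate: 17 × 10 = 170 N down at 1.8 m → arm 1.8 m, τ = 170 × 1.8 = 306 N·m counterclockwise.
Bucket of sand: 11 × 10 = 110 N down at 3.8 m → arm 3.8 m, τ = 110 × 3.8 = 418 N·m counterclockwise.
Net load moment about support B = 724 N·m counterclockwise.
Reaction R at support A is upward at 6.3 m, arm 6.3 m → moment R × 6.3 clockwise.
For rotational equilibrium, R × 6.3 = 724, so R = 115 N.

R_A ≈ 115 N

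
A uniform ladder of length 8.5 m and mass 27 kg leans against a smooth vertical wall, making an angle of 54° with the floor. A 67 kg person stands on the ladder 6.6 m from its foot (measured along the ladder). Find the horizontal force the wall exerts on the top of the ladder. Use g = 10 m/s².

N_wall ≈ 476 N

Choose the foot of the ladder as the axis so the floor normal and friction both act there and drop out.
Ladder weight 27×10 = 270 N acts at 4.25 m along the ladder; its horizontal arm is 4.25·cos54° = 2.498 m → τ = 674.5 N·m clockwise.
Person: 67×10 = 670 N at 6.6 m → arm 3.879 m → τ = 2599 N·m clockwise.
Wall normal N acts horizontally at the top; its moment arm is the height L sinθ = 8.5·sin54° = 6.877 m, counterclockwise.
Balancing moments: N × 6.877 = 3274, giving N = 476 N.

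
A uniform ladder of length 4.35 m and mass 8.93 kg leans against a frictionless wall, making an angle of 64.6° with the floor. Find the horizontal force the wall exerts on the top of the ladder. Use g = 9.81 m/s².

N_wall ≈ 20.8 N

About the foot of the ladder:
Ladder weight 8.93×9.81 = 87.6 N acts at 2.175 m along the ladder; its horizontal arm is 2.175·cos64.6° = 0.9329 m → τ = 81.72 N·m clockwise.
Wall normal N acts horizontally at the top; its moment arm is the height L sinθ = 4.35·sin64.6° = 3.93 m, counterclockwise.
For rotational equilibrium, N × 3.93 = 81.72, so N = 20.8 N.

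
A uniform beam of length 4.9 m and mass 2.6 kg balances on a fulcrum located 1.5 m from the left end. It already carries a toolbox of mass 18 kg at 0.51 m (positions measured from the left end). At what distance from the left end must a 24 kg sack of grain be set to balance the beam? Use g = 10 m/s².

x ≈ 2.14 m from the left end

About the fulcrum (at 1.5 m from the left end):
Beam weight: 2.6 × 10 = 26 N down at 2.45 m → arm 0.95 m, τ = 26 × 0.95 = 24.7 N·m clockwise.
Toolbox: 18 × 10 = 180 N down at 0.51 m → arm 0.99 m, τ = 180 × 0.99 = 178.2 N·m counterclockwise.
Net moment of existing loads = 153.5 N·m counterclockwise.
The sack of grain weighs 24 × 10 = 240 N and must supply an equal clockwise moment, so its lever arm about the fulcrum is 153.5 / 240 = 0.64 m.
That puts it at 1.5 + 0.64 = 2.14 m from the left end.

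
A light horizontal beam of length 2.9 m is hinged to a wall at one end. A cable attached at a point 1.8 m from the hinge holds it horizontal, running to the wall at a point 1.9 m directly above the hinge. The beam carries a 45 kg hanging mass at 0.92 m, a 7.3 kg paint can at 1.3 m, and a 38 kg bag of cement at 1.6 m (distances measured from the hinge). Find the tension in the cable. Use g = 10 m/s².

Taking torques about the hinge:
Hanging mass: 45 × 10 = 450 N down at 0.92 m → arm 0.92 m, τ = 450 × 0.92 = 414 N·m clockwise.
Paint can: 7.3 × 10 = 73 N down at 1.3 m → arm 1.3 m, τ = 73 × 1.3 = 94.9 N·m clockwise.
Bag of cement: 38 × 10 = 380 N down at 1.6 m → arm 1.6 m, τ = 380 × 1.6 = 608 N·m clockwise.
Total clockwise load moment = 1117 N·m.
The cable tension T acts at 1.8 m; only its component perpendicular to the beam, T sinθ, produces torque. sinθ = h/√(h²+d²) = 1.9/√(1.9²+1.8²) = 0.726.
Στ = 0 ⇒ T × 1.8 × 0.726 = 1117 ⇒ T = 1117 / 1.307 = 855 N.

T ≈ 855 N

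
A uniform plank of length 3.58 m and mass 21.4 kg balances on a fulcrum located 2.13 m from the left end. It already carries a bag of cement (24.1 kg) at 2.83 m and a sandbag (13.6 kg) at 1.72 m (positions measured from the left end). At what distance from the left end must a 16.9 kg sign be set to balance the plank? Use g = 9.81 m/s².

Choose the fulcrum (at 2.13 m from the left end) as the axis so the support reaction has zero arm there.
Beam weight: 21.4 × 9.81 = 209.9 N down at 1.79 m → arm 0.34 m, τ = 209.9 × 0.34 = 71.37 N·m counterclockwise.
Bag of cement: 24.1 × 9.81 = 236.4 N down at 2.83 m → arm 0.7 m, τ = 236.4 × 0.7 = 165.5 N·m clockwise.
Sandbag: 13.6 × 9.81 = 133.4 N down at 1.72 m → arm 0.41 m, τ = 133.4 × 0.41 = 54.69 N·m counterclockwise.
Net moment of existing loads = 39.44 N·m clockwise.
The sign weighs 16.9 × 9.81 = 165.8 N and must supply an equal counterclockwise moment, so its lever arm about the fulcrum is 39.44 / 165.8 = 0.238 m.
That puts it at 2.13 − 0.238 = 1.89 m from the left end.

x ≈ 1.89 m from the left end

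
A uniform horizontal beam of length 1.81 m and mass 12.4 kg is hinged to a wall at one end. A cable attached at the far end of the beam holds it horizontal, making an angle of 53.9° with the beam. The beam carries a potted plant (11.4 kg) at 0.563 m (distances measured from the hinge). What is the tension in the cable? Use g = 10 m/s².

Take moments about the hinge.
Beam weight: 12.4 × 10 = 124 N down at 0.905 m → arm 0.905 m, τ = 124 × 0.905 = 112.2 N·m clockwise.
Potted plant: 11.4 × 10 = 114 N down at 0.563 m → arm 0.563 m, τ = 114 × 0.563 = 64.18 N·m clockwise.
Total clockwise load moment = 176.4 N·m.
The cable tension T acts at 1.81 m; only its component perpendicular to the beam, T sinθ, produces torque. sin 53.9° = 0.808.
Στ = 0 ⇒ T × 1.81 × 0.808 = 176.4 ⇒ T = 176.4 / 1.462 = 121 N.

T ≈ 121 N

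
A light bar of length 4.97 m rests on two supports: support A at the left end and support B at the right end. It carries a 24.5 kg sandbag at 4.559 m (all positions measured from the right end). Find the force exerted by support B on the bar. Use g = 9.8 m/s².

Sum moments about support A (its reaction then has zero moment arm).
Sandbag: 24.5 × 9.8 = 240.1 N down at 4.559 m → arm 0.411 m, τ = 240.1 × 0.411 = 98.68 N·m clockwise.
Net load moment about support A = 98.68 N·m clockwise.
Reaction R at support B is upward at 0 m, arm 4.97 m → moment R × 4.97 counterclockwise.
Balancing moments: R × 4.97 = 98.68, giving R = 19.9 N.

R_B ≈ 19.9 N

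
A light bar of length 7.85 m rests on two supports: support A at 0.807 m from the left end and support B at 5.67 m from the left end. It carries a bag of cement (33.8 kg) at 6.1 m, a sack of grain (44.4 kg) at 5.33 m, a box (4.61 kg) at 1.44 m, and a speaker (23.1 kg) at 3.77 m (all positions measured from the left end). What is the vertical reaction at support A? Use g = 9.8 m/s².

R_A ≈ 129 N

Choose support B as the axis so its reaction then has zero moment arm.
Bag of cement: 33.8 × 9.8 = 331.2 N down at 6.1 m → arm 0.43 m, τ = 331.2 × 0.43 = 142.4 N·m clockwise.
Sack of grain: 44.4 × 9.8 = 435.1 N down at 5.33 m → arm 0.34 m, τ = 435.1 × 0.34 = 147.9 N·m counterclockwise.
Box: 4.61 × 9.8 = 45.18 N down at 1.44 m → arm 4.23 m, τ = 45.18 × 4.23 = 191.1 N·m counterclockwise.
Speaker: 23.1 × 9.8 = 226.4 N down at 3.77 m → arm 1.9 m, τ = 226.4 × 1.9 = 430.2 N·m counterclockwise.
Net load moment about support B = 626.8 N·m counterclockwise.
Reaction R at support A is upward at 0.807 m, arm 4.863 m → moment R × 4.863 clockwise.
Balancing moments: R × 4.863 = 626.8, giving R = 129 N.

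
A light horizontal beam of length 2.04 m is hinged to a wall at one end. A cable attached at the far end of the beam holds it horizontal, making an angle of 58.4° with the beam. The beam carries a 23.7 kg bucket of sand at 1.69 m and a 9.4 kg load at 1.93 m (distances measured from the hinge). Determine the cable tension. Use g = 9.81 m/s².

Choose the hinge as the axis so the unknown hinge reaction has zero arm there.
Bucket of sand: 23.7 × 9.81 = 232.5 N down at 1.69 m → arm 1.69 m, τ = 232.5 × 1.69 = 392.9 N·m clockwise.
Load: 9.4 × 9.81 = 92.21 N down at 1.93 m → arm 1.93 m, τ = 92.21 × 1.93 = 178 N·m clockwise.
Total clockwise load moment = 570.9 N·m.
The cable tension T acts at 2.04 m; only its component perpendicular to the beam, T sinθ, produces torque. sin 58.4° = 0.8517.
For rotational equilibrium, T × 2.04 × 0.8517 = 570.9, so T = 570.9 / 1.737 = 329 N.

T ≈ 329 N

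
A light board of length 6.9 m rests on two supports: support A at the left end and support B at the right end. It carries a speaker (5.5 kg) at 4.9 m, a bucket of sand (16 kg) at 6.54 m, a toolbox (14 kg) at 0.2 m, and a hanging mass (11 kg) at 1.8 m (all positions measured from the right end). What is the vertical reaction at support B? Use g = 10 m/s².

Taking torques about support A:
Speaker: 5.5 × 10 = 55 N down at 4.9 m → arm 2 m, τ = 55 × 2 = 110 N·m clockwise.
Bucket of sand: 16 × 10 = 160 N down at 6.54 m → arm 0.36 m, τ = 160 × 0.36 = 57.6 N·m clockwise.
Toolbox: 14 × 10 = 140 N down at 0.2 m → arm 6.7 m, τ = 140 × 6.7 = 938 N·m clockwise.
Hanging mass: 11 × 10 = 110 N down at 1.8 m → arm 5.1 m, τ = 110 × 5.1 = 561 N·m clockwise.
Net load moment about support A = 1667 N·m clockwise.
Reaction R at support B is upward at 0 m, arm 6.9 m → moment R × 6.9 counterclockwise.
Balancing moments: R × 6.9 = 1667, giving R = 242 N.

R_B ≈ 242 N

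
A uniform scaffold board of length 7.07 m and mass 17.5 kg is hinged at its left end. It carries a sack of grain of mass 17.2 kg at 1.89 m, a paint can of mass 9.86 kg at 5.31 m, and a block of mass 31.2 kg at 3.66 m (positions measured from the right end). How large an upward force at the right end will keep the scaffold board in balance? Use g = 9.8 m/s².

F ≈ 381 N

Choose the left end as the axis so the unknown pivot reaction has zero arm there.
Beam weight: 17.5 × 9.8 = 171.5 N down at 3.535 m → arm 3.535 m, τ = 171.5 × 3.535 = 606.3 N·m clockwise.
Sack of grain: 17.2 × 9.8 = 168.6 N down at 1.89 m → arm 5.18 m, τ = 168.6 × 5.18 = 873.3 N·m clockwise.
Paint can: 9.86 × 9.8 = 96.63 N down at 5.31 m → arm 1.76 m, τ = 96.63 × 1.76 = 170.1 N·m clockwise.
Block: 31.2 × 9.8 = 305.8 N down at 3.66 m → arm 3.41 m, τ = 305.8 × 3.41 = 1043 N·m clockwise.
Net moment of the loads = 2693 N·m clockwise.
The upward force F acts at the right end, arm 7.07 m, giving F × 7.07 counterclockwise.
Setting net torque to zero: F × 7.07 = 2693 → F = 2693 / 7.07 = 381 N.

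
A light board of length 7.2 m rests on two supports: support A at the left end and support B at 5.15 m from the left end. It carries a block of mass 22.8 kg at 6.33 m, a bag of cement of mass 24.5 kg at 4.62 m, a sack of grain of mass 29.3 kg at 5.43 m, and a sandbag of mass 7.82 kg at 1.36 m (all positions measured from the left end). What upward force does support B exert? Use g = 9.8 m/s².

R_B ≈ 813 N

Taking torques about support A:
Block: 22.8 × 9.8 = 223.4 N down at 6.33 m → arm 6.33 m, τ = 223.4 × 6.33 = 1414 N·m clockwise.
Bag of cement: 24.5 × 9.8 = 240.1 N down at 4.62 m → arm 4.62 m, τ = 240.1 × 4.62 = 1109 N·m clockwise.
Sack of grain: 29.3 × 9.8 = 287.1 N down at 5.43 m → arm 5.43 m, τ = 287.1 × 5.43 = 1559 N·m clockwise.
Sandbag: 7.82 × 9.8 = 76.64 N down at 1.36 m → arm 1.36 m, τ = 76.64 × 1.36 = 104.2 N·m clockwise.
Net load moment about support A = 4186 N·m clockwise.
Reaction R at support B is upward at 5.15 m, arm 5.15 m → moment R × 5.15 counterclockwise.
Στ = 0 ⇒ R × 5.15 = 4186 ⇒ R = 813 N.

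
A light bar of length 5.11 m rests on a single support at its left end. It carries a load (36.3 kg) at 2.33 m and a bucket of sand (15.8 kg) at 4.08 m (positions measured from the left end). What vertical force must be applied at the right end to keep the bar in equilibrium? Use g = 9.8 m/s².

Taking torques about the left end:
Load: 36.3 × 9.8 = 355.7 N down at 2.33 m → arm 2.33 m, τ = 355.7 × 2.33 = 828.8 N·m clockwise.
Bucket of sand: 15.8 × 9.8 = 154.8 N down at 4.08 m → arm 4.08 m, τ = 154.8 × 4.08 = 631.6 N·m clockwise.
Net moment of the loads = 1460 N·m clockwise.
The upward force F acts at the right end, arm 5.11 m, giving F × 5.11 counterclockwise.
Balancing moments: F × 5.11 = 1460, giving F = 1460 / 5.11 = 286 N.

F ≈ 286 N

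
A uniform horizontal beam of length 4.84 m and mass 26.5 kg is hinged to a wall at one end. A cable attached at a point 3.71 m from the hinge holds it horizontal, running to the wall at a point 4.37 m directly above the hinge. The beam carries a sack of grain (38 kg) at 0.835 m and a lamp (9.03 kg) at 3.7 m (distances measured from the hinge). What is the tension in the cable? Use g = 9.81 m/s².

Take moments about the hinge.
Beam weight: 26.5 × 9.81 = 260 N down at 2.42 m → arm 2.42 m, τ = 260 × 2.42 = 629.2 N·m clockwise.
Sack of grain: 38 × 9.81 = 372.8 N down at 0.835 m → arm 0.835 m, τ = 372.8 × 0.835 = 311.3 N·m clockwise.
Lamp: 9.03 × 9.81 = 88.58 N down at 3.7 m → arm 3.7 m, τ = 88.58 × 3.7 = 327.7 N·m clockwise.
Total clockwise load moment = 1268 N·m.
The cable tension T acts at 3.71 m; only its component perpendicular to the beam, T sinθ, produces torque. sinθ = h/√(h²+d²) = 4.37/√(4.37²+3.71²) = 0.7623.
For rotational equilibrium, T × 3.71 × 0.7623 = 1268, so T = 1268 / 2.828 = 448 N.

T ≈ 448 N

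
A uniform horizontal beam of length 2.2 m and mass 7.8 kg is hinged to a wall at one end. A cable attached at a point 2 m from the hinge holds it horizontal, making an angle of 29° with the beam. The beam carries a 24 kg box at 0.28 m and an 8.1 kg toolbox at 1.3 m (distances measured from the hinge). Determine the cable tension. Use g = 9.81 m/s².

T ≈ 261 N

Take moments about the hinge.
Beam weight: 7.8 × 9.81 = 76.52 N down at 1.1 m → arm 1.1 m, τ = 76.52 × 1.1 = 84.17 N·m clockwise.
Box: 24 × 9.81 = 235.4 N down at 0.28 m → arm 0.28 m, τ = 235.4 × 0.28 = 65.91 N·m clockwise.
Toolbox: 8.1 × 9.81 = 79.46 N down at 1.3 m → arm 1.3 m, τ = 79.46 × 1.3 = 103.3 N·m clockwise.
Total clockwise load moment = 253.4 N·m.
The cable tension T acts at 2 m; only its component perpendicular to the beam, T sinθ, produces torque. sin 29° = 0.4848.
Setting net torque to zero: T × 2 × 0.4848 = 253.4 → T = 253.4 / 0.9696 = 261 N.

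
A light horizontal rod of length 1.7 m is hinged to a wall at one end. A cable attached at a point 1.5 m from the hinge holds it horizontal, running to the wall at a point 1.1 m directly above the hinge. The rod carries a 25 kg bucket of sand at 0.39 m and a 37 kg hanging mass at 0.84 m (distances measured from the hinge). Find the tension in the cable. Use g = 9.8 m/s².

T ≈ 451 N

Take moments about the hinge.
Bucket of sand: 25 × 9.8 = 245 N down at 0.39 m → arm 0.39 m, τ = 245 × 0.39 = 95.55 N·m clockwise.
Hanging mass: 37 × 9.8 = 362.6 N down at 0.84 m → arm 0.84 m, τ = 362.6 × 0.84 = 304.6 N·m clockwise.
Total clockwise load moment = 400.2 N·m.
The cable tension T acts at 1.5 m; only its component perpendicular to the rod, T sinθ, produces torque. sinθ = h/√(h²+d²) = 1.1/√(1.1²+1.5²) = 0.5914.
Στ = 0 ⇒ T × 1.5 × 0.5914 = 400.2 ⇒ T = 400.2 / 0.8871 = 451 N.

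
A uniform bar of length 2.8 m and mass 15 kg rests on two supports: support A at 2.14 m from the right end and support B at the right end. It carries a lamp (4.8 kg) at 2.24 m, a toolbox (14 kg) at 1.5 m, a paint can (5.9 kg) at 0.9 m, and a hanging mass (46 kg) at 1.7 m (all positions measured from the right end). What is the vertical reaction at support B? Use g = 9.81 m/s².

R_B ≈ 216 N

Take moments about support A.
Beam weight: 15 × 9.81 = 147.2 N down at 1.4 m → arm 0.74 m, τ = 147.2 × 0.74 = 108.9 N·m clockwise.
Lamp: 4.8 × 9.81 = 47.09 N down at 2.24 m → arm 0.1 m, τ = 47.09 × 0.1 = 4.709 N·m counterclockwise.
Toolbox: 14 × 9.81 = 137.3 N down at 1.5 m → arm 0.64 m, τ = 137.3 × 0.64 = 87.87 N·m clockwise.
Paint can: 5.9 × 9.81 = 57.88 N down at 0.9 m → arm 1.24 m, τ = 57.88 × 1.24 = 71.77 N·m clockwise.
Hanging mass: 46 × 9.81 = 451.3 N down at 1.7 m → arm 0.44 m, τ = 451.3 × 0.44 = 198.6 N·m clockwise.
Net load moment about support A = 462.4 N·m clockwise.
Reaction R at support B is upward at 0 m, arm 2.14 m → moment R × 2.14 counterclockwise.
Στ = 0 ⇒ R × 2.14 = 462.4 ⇒ R = 216 N.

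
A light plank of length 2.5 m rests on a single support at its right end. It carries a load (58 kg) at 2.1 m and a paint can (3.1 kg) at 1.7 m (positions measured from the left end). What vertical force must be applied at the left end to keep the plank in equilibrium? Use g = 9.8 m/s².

Taking torques about the right end:
Load: 58 × 9.8 = 568.4 N down at 2.1 m → arm 0.4 m, τ = 568.4 × 0.4 = 227.4 N·m counterclockwise.
Paint can: 3.1 × 9.8 = 30.38 N down at 1.7 m → arm 0.8 m, τ = 30.38 × 0.8 = 24.3 N·m counterclockwise.
Net moment of the loads = 251.7 N·m counterclockwise.
The upward force F acts at the left end, arm 2.5 m, giving F × 2.5 clockwise.
Setting net torque to zero: F × 2.5 = 251.7 → F = 251.7 / 2.5 = 101 N.

F ≈ 101 N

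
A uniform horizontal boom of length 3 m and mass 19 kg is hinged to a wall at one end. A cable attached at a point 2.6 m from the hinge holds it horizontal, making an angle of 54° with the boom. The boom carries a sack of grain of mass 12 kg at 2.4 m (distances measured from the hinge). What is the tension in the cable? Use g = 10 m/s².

About the hinge:
Beam weight: 19 × 10 = 190 N down at 1.5 m → arm 1.5 m, τ = 190 × 1.5 = 285 N·m clockwise.
Sack of grain: 12 × 10 = 120 N down at 2.4 m → arm 2.4 m, τ = 120 × 2.4 = 288 N·m clockwise.
Total clockwise load moment = 573 N·m.
The cable tension T acts at 2.6 m; only its component perpendicular to the boom, T sinθ, produces torque. sin 54° = 0.809.
For rotational equilibrium, T × 2.6 × 0.809 = 573, so T = 573 / 2.103 = 272 N.

T ≈ 272 N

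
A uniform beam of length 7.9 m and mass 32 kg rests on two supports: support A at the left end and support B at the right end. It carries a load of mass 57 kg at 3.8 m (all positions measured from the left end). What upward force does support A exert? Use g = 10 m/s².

R_A ≈ 456 N

Sum moments about support B (its reaction then has zero moment arm).
Beam weight: 32 × 10 = 320 N down at 3.95 m → arm 3.95 m, τ = 320 × 3.95 = 1264 N·m counterclockwise.
Load: 57 × 10 = 570 N down at 3.8 m → arm 4.1 m, τ = 570 × 4.1 = 2337 N·m counterclockwise.
Net load moment about support B = 3601 N·m counterclockwise.
Reaction R at support A is upward at 0 m, arm 7.9 m → moment R × 7.9 clockwise.
Στ = 0 ⇒ R × 7.9 = 3601 ⇒ R = 456 N.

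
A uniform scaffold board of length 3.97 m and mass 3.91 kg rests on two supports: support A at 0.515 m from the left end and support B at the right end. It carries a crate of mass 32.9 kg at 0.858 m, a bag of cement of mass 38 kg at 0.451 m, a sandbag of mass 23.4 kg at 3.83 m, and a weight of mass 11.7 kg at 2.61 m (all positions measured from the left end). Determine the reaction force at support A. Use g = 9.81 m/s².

R_A ≈ 747 N

Sum moments about support B (its reaction then has zero moment arm).
Beam weight: 3.91 × 9.81 = 38.36 N down at 1.985 m → arm 1.985 m, τ = 38.36 × 1.985 = 76.14 N·m counterclockwise.
Crate: 32.9 × 9.81 = 322.7 N down at 0.858 m → arm 3.112 m, τ = 322.7 × 3.112 = 1004 N·m counterclockwise.
Bag of cement: 38 × 9.81 = 372.8 N down at 0.451 m → arm 3.519 m, τ = 372.8 × 3.519 = 1312 N·m counterclockwise.
Sandbag: 23.4 × 9.81 = 229.6 N down at 3.83 m → arm 0.14 m, τ = 229.6 × 0.14 = 32.14 N·m counterclockwise.
Weight: 11.7 × 9.81 = 114.8 N down at 2.61 m → arm 1.36 m, τ = 114.8 × 1.36 = 156.1 N·m counterclockwise.
Net load moment about support B = 2580 N·m counterclockwise.
Reaction R at support A is upward at 0.515 m, arm 3.455 m → moment R × 3.455 clockwise.
Setting net torque to zero: R × 3.455 = 2580 → R = 747 N.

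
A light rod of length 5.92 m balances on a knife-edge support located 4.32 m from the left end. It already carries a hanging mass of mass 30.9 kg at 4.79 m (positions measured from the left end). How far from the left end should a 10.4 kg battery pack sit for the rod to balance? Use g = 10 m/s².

Take moments about the knife-edge support (at 4.32 m from the left end).
Hanging mass: 30.9 × 10 = 309 N down at 4.79 m → arm 0.47 m, τ = 309 × 0.47 = 145.2 N·m clockwise.
Net moment of existing loads = 145.2 N·m clockwise.
The battery pack weighs 10.4 × 10 = 104 N and must supply an equal counterclockwise moment, so its lever arm about the knife-edge support is 145.2 / 104 = 1.4 m.
That puts it at 4.32 − 1.4 = 2.92 m from the left end.

x ≈ 2.92 m from the left end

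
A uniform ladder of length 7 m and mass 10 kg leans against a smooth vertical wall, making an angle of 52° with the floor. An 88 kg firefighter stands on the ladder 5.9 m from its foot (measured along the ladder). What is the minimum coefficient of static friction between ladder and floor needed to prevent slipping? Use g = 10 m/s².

μ_min ≈ 0.631

About the foot of the ladder:
Ladder weight 10×10 = 100 N acts at 3.5 m along the ladder; its horizontal arm is 3.5·cos52° = 2.155 m → τ = 215.5 N·m clockwise.
Firefighter: 88×10 = 880 N at 5.9 m → arm 3.632 m → τ = 3196 N·m clockwise.
Wall normal N acts horizontally at the top; its moment arm is the height L sinθ = 7·sin52° = 5.516 m, counterclockwise.
For rotational equilibrium, N × 5.516 = 3412, so N = 618.6 N.
ΣFx = 0 ⇒ f = N_wall = 618.6 N. ΣFy = 0 ⇒ N_floor = 980 N.
μ_min = f / N_floor = 618.6 / 980 = 0.631.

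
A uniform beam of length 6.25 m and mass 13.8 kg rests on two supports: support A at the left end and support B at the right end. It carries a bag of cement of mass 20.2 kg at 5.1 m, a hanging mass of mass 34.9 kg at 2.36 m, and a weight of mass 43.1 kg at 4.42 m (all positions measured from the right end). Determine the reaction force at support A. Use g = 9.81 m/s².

Taking torques about support B:
Beam weight: 13.8 × 9.81 = 135.4 N down at 3.125 m → arm 3.125 m, τ = 135.4 × 3.125 = 423.1 N·m counterclockwise.
Bag of cement: 20.2 × 9.81 = 198.2 N down at 5.1 m → arm 5.1 m, τ = 198.2 × 5.1 = 1011 N·m counterclockwise.
Hanging mass: 34.9 × 9.81 = 342.4 N down at 2.36 m → arm 2.36 m, τ = 342.4 × 2.36 = 808.1 N·m counterclockwise.
Weight: 43.1 × 9.81 = 422.8 N down at 4.42 m → arm 4.42 m, τ = 422.8 × 4.42 = 1869 N·m counterclockwise.
Net load moment about support B = 4111 N·m counterclockwise.
Reaction R at support A is upward at 6.25 m, arm 6.25 m → moment R × 6.25 clockwise.
Setting net torque to zero: R × 6.25 = 4111 → R = 658 N.

R_A ≈ 658 N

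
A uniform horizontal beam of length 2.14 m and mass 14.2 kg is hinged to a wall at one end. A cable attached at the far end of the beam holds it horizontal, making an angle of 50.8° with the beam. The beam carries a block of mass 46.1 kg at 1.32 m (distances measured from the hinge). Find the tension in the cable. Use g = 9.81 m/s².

Take moments about the hinge.
Beam weight: 14.2 × 9.81 = 139.3 N down at 1.07 m → arm 1.07 m, τ = 139.3 × 1.07 = 149.1 N·m clockwise.
Block: 46.1 × 9.81 = 452.2 N down at 1.32 m → arm 1.32 m, τ = 452.2 × 1.32 = 596.9 N·m clockwise.
Total clockwise load moment = 746 N·m.
The cable tension T acts at 2.14 m; only its component perpendicular to the beam, T sinθ, produces torque. sin 50.8° = 0.7749.
For rotational equilibrium, T × 2.14 × 0.7749 = 746, so T = 746 / 1.658 = 450 N.

T ≈ 450 N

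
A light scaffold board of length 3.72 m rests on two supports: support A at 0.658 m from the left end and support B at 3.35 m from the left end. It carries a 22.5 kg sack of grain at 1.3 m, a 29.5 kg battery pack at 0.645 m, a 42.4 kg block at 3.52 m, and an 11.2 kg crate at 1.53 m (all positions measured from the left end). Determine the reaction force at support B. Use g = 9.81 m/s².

R_B ≈ 529 N

Sum moments about support A (its reaction then has zero moment arm).
Sack of grain: 22.5 × 9.81 = 220.7 N down at 1.3 m → arm 0.642 m, τ = 220.7 × 0.642 = 141.7 N·m clockwise.
Battery pack: 29.5 × 9.81 = 289.4 N down at 0.645 m → arm 0.013 m, τ = 289.4 × 0.013 = 3.762 N·m counterclockwise.
Block: 42.4 × 9.81 = 415.9 N down at 3.52 m → arm 2.862 m, τ = 415.9 × 2.862 = 1190 N·m clockwise.
Crate: 11.2 × 9.81 = 109.9 N down at 1.53 m → arm 0.872 m, τ = 109.9 × 0.872 = 95.83 N·m clockwise.
Net load moment about support A = 1424 N·m clockwise.
Reaction R at support B is upward at 3.35 m, arm 2.692 m → moment R × 2.692 counterclockwise.
Στ = 0 ⇒ R × 2.692 = 1424 ⇒ R = 529 N.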